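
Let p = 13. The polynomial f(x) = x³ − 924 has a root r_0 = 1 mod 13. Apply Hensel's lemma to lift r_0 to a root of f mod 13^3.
r_2 = 365 (mod 2197)

Hensel: r_{i+1} = r_i − f(r_i)/f′(r_i) mod 13^{i+2}, where f′(x) = 3x². Iterate:
  r_0 = 1 (mod 13)
  r_1 = 27 (mod 169)
  r_2 = 365 (mod 2197)
Final: r = 365 with f(r) ≡ 0 mod 13^3.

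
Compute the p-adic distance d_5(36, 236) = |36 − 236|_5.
d_5(36, 236) = 1/25

Step 1 — x − y = 36 − 236 = -200. Step 2 — v_5(-200) = 2 (factor: -200 = −(5^2 · 8); the sign does not affect v_p). Step 3 — |x − y|_5 = 5^{-2} = 1/25.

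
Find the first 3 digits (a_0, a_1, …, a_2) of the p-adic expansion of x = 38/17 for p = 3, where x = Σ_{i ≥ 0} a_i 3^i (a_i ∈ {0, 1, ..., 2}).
(a_0, …, a_2) = (1, 2, 0)

v_3(38/17) = 0 (numerator and denominator both coprime to 3), so x ∈ ℤ_3^×. Compute digits iteratively via a_i = x_i mod 3, x_{i+1} = (x_i − a_i)/3, with x_0 = x:
  x_0 = 38/17;  a_0 = 1;  x_1 = (x_0 − 1)/3 = 7/17
  x_1 = 7/17;  a_1 = 2;  x_2 = (x_1 − 2)/3 = -9/17
  x_2 = -9/17;  a_2 = 0;  x_3 = (x_2 − 0)/3 = -3/17
Digits: (1, 2, 0).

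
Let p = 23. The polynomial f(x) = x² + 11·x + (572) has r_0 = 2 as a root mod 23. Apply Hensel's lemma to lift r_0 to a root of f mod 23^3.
r_2 = 6028 (mod 12167)

Hensel: r_{i+1} = r_i − f(r_i)·(f′(r_i))^{-1} mod 23^{i+2}, f′(x) = 2x + 11. Iterate:
  r_0 = 2 (mod 23)
  r_1 = 209 (mod 529)
  r_2 = 6028 (mod 12167)
Final: r = 6028 satisfies f(r) ≡ 0 mod 23^3.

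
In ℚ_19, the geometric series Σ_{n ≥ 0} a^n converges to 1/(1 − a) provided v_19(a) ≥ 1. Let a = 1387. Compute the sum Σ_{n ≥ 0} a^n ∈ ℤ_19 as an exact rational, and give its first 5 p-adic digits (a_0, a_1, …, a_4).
Σ a^n = 1/(1 − a) = -1/1386;  first 5 digits = (1, 16, 12, 6, 12)

v_19(a) = 1 ≥ 1, so the series converges in ℤ_19 to 1/(1 − a) = 1/(1 − 1387) = -1/1386. Expand this rational in ℤ_19: compute digits iteratively via d_i = x_i mod 19, x_{i+1} = (x_i − d_i)/19. The first 5 digits are (1, 16, 12, 6, 12).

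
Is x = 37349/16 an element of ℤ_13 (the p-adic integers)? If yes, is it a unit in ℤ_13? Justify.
x ∈ ℤ_13 but not a unit; v_13(x) = 3 > 0

ℤ_13 = {x ∈ ℚ_13 : v_13(x) ≥ 0} and ℤ_13^× = {x ∈ ℤ_13 : v_13(x) = 0}. Here v_13(37349/16) = v_13(num) − v_13(den) = 3; compare against these criteria.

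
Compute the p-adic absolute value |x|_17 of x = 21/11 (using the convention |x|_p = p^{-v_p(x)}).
|21/11|_17 = 1

Step 1 — compute v_17(x) by factoring powers of 17 out of the numerator and denominator: v_17(21/11) = 0. Step 2 — apply |x|_p = p^{-v_p(x)} = 17^{0} = 1.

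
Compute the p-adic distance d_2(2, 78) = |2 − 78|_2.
d_2(2, 78) = 1/4

Step 1 — x − y = 2 − 78 = -76. Step 2 — v_2(-76) = 2 (factor: -76 = −(2^2 · 19); the sign does not affect v_p). Step 3 — |x − y|_2 = 2^{-2} = 1/4.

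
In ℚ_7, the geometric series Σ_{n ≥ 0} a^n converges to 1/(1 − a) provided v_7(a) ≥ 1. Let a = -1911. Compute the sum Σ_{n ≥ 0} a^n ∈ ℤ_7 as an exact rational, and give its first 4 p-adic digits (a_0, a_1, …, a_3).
Σ a^n = 1/(1 − a) = 1/1912;  first 4 digits = (1, 0, 3, 1)

v_7(a) = 2 ≥ 1, so the series converges in ℤ_7 to 1/(1 − a) = 1/(1 − (-1911)) = 1/1912. Expand this rational in ℤ_7: compute digits iteratively via d_i = x_i mod 7, x_{i+1} = (x_i − d_i)/7. The first 4 digits are (1, 0, 3, 1).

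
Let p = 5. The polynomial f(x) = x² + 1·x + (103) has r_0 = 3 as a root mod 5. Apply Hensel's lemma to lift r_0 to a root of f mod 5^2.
r_1 = 8 (mod 25)

Hensel: r_{i+1} = r_i − f(r_i)·(f′(r_i))^{-1} mod 5^{i+2}, f′(x) = 2x + 1. Iterate:
  r_0 = 3 (mod 5)
  r_1 = 8 (mod 25)
Final: r = 8 satisfies f(r) ≡ 0 mod 5^2.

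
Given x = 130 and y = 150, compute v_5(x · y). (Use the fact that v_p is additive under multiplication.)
v_5(19500) = 3

v_p(x) = 1 (factor: 130 = 5^1 · 26); v_p(y) = 2 (factor: 150 = 5^2 · 6). Additivity: v_p(xy) = v_p(x) + v_p(y) = 1 + 2 = 3. (Direct check: xy = 19500 = 5^3 · (156).)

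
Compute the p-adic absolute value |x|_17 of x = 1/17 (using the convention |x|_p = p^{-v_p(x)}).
|1/17|_17 = 17

Step 1 — compute v_17(x) by factoring powers of 17 out of the numerator and denominator: v_17(1/17) = -1. Step 2 — apply |x|_p = p^{-v_p(x)} = 17^{1} = 17.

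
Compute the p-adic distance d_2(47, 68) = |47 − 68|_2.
d_2(47, 68) = 1

Step 1 — x − y = 47 − 68 = -21. Step 2 — v_2(-21) = 0 (factor: -21 = −(2^0 · 21); the sign does not affect v_p). Step 3 — |x − y|_2 = 2^{0} = 1.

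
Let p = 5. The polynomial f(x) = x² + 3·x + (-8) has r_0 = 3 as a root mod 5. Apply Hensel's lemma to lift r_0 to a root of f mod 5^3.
r_2 = 88 (mod 125)

Hensel: r_{i+1} = r_i − f(r_i)·(f′(r_i))^{-1} mod 5^{i+2}, f′(x) = 2x + 3. Iterate:
  r_0 = 3 (mod 5)
  r_1 = 13 (mod 25)
  r_2 = 88 (mod 125)
Final: r = 88 satisfies f(r) ≡ 0 mod 5^3.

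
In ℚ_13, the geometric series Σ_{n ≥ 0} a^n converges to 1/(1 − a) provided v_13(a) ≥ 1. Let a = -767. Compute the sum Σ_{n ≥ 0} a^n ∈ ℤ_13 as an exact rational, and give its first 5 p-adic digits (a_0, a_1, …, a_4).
Σ a^n = 1/(1 − a) = 1/768;  first 5 digits = (1, 6, 5, 2, 0)

v_13(a) = 1 ≥ 1, so the series converges in ℤ_13 to 1/(1 − a) = 1/(1 − (-767)) = 1/768. Expand this rational in ℤ_13: compute digits iteratively via d_i = x_i mod 13, x_{i+1} = (x_i − d_i)/13. The first 5 digits are (1, 6, 5, 2, 0).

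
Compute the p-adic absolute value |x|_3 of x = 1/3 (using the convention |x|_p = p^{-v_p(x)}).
|1/3|_3 = 3

Step 1 — compute v_3(x) by factoring powers of 3 out of the numerator and denominator: v_3(1/3) = -1. Step 2 — apply |x|_p = p^{-v_p(x)} = 3^{1} = 3.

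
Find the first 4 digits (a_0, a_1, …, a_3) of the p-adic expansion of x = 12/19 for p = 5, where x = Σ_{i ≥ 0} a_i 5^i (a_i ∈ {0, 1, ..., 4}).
(a_0, …, a_3) = (3, 4, 2, 1)

v_5(12/19) = 0 (numerator and denominator both coprime to 5), so x ∈ ℤ_5^×. Compute digits iteratively via a_i = x_i mod 5, x_{i+1} = (x_i − a_i)/5, with x_0 = x:
  x_0 = 12/19;  a_0 = 3;  x_1 = (x_0 − 3)/5 = -9/19
  x_1 = -9/19;  a_1 = 4;  x_2 = (x_1 − 4)/5 = -17/19
  x_2 = -17/19;  a_2 = 2;  x_3 = (x_2 − 2)/5 = -11/19
  x_3 = -11/19;  a_3 = 1;  x_4 = (x_3 − 1)/5 = -6/19
Digits: (3, 4, 2, 1).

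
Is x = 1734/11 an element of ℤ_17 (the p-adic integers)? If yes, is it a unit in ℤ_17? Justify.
x ∈ ℤ_17 but not a unit; v_17(x) = 2 > 0

ℤ_17 = {x ∈ ℚ_17 : v_17(x) ≥ 0} and ℤ_17^× = {x ∈ ℤ_17 : v_17(x) = 0}. Here v_17(1734/11) = v_17(num) − v_17(den) = 2; compare against these criteria.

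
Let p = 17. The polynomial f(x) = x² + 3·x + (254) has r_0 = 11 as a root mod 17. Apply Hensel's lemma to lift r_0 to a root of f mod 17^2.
r_1 = 249 (mod 289)

Hensel: r_{i+1} = r_i − f(r_i)·(f′(r_i))^{-1} mod 17^{i+2}, f′(x) = 2x + 3. Iterate:
  r_0 = 11 (mod 17)
  r_1 = 249 (mod 289)
Final: r = 249 satisfies f(r) ≡ 0 mod 17^2.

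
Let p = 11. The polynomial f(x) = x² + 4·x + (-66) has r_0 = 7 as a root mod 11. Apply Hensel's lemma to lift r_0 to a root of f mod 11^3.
r_2 = 1129 (mod 1331)

Hensel: r_{i+1} = r_i − f(r_i)·(f′(r_i))^{-1} mod 11^{i+2}, f′(x) = 2x + 4. Iterate:
  r_0 = 7 (mod 11)
  r_1 = 40 (mod 121)
  r_2 = 1129 (mod 1331)
Final: r = 1129 satisfies f(r) ≡ 0 mod 11^3.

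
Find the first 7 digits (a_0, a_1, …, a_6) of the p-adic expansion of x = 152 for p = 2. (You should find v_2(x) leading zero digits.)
(a_0, …, a_6) = (0, 0, 0, 1, 1, 0, 0)

v_2(152) = 3, so a_0 = ... = a_2 = 0. Factor out: x = 2^3 · u with u = 19 a unit in ℤ_2. Expand u iteratively via a_{v+i} = u_i mod 2, u_{i+1} = (u_i − a_{v+i})/2:
  u_0 = 19;  a_3 = 1;  u_1 = (u_0 − 1)/2 = 9
  u_1 = 9;  a_4 = 1;  u_2 = (u_1 − 1)/2 = 4
  u_2 = 4;  a_5 = 0;  u_3 = (u_2 − 0)/2 = 2
  u_3 = 2;  a_6 = 0;  u_4 = (u_3 − 0)/2 = 1
Digits: (0, 0, 0, 1, 1, 0, 0).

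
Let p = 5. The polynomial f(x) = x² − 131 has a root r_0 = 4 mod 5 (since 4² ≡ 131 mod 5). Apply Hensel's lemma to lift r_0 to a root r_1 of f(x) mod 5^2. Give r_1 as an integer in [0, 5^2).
r_1 = 9 (mod 25)

Hensel's recurrence: r_{i+1} = r_i − f(r_i)·(f′(r_i))^{-1} mod 5^{i+2}, with f′(x) = 2x. Iterate:
  r_0 = 4 (mod 5)
  r_1 = 9 (mod 25)
Final: r_1 = 9, and one checks f(r_1) ≡ 0 mod 5^2.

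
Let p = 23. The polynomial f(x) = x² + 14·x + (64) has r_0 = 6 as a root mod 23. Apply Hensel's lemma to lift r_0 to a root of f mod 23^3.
r_2 = 2766 (mod 12167)

Hensel: r_{i+1} = r_i − f(r_i)·(f′(r_i))^{-1} mod 23^{i+2}, f′(x) = 2x + 14. Iterate:
  r_0 = 6 (mod 23)
  r_1 = 121 (mod 529)
  r_2 = 2766 (mod 12167)
Final: r = 2766 satisfies f(r) ≡ 0 mod 23^3.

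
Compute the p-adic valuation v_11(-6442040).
v_11(-6442040) = 5

v_11(n) is the largest exponent k such that 11^k divides n. Factor out: -6442040 = -11^5 · 40. (Sign doesn't affect v_p.) So v_11(-6442040) = 5.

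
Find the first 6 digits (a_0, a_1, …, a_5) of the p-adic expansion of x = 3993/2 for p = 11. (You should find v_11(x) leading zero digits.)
(a_0, …, a_5) = (0, 0, 0, 7, 5, 5)

v_11(3993/2) = 3, so a_0 = ... = a_2 = 0. Factor out: x = 11^3 · u with u = 3/2 a unit in ℤ_11. Expand u iteratively via a_{v+i} = u_i mod 11, u_{i+1} = (u_i − a_{v+i})/11:
  u_0 = 3/2;  a_3 = 7;  u_1 = (u_0 − 7)/11 = -1/2
  u_1 = -1/2;  a_4 = 5;  u_2 = (u_1 − 5)/11 = -1/2
  u_2 = -1/2;  a_5 = 5;  u_3 = (u_2 − 5)/11 = -1/2
Digits: (0, 0, 0, 7, 5, 5).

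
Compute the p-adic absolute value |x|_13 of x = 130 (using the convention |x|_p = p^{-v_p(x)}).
|130|_13 = 1/13

Step 1 — compute v_13(x) by factoring powers of 13 out of the numerator and denominator: v_13(130) = 1. Step 2 — apply |x|_p = p^{-v_p(x)} = 13^{-1} = 1/13.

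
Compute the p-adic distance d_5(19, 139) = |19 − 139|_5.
d_5(19, 139) = 1/5

Step 1 — x − y = 19 − 139 = -120. Step 2 — v_5(-120) = 1 (factor: -120 = −(5^1 · 24); the sign does not affect v_p). Step 3 — |x − y|_5 = 5^{-1} = 1/5.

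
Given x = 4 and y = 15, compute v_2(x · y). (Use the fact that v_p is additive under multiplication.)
v_2(60) = 2

v_p(x) = 2 (factor: 4 = 2^2 · 1); v_p(y) = 0 (factor: 15 = 2^0 · 15). Additivity: v_p(xy) = v_p(x) + v_p(y) = 2 + 0 = 2. (Direct check: xy = 60 = 2^2 · (15).)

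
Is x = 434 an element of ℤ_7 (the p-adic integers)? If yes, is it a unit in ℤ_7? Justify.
x ∈ ℤ_7 but not a unit; v_7(x) = 1 > 0

ℤ_7 = {x ∈ ℚ_7 : v_7(x) ≥ 0} and ℤ_7^× = {x ∈ ℤ_7 : v_7(x) = 0}. Here v_7(434) = v_7(num) − v_7(den) = 1; compare against these criteria.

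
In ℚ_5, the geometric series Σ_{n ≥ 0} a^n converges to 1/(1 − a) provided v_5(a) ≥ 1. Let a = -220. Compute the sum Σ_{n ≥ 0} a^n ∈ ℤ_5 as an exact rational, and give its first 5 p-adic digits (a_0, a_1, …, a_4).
Σ a^n = 1/(1 − a) = 1/221;  first 5 digits = (1, 1, 2, 1, 1)

v_5(a) = 1 ≥ 1, so the series converges in ℤ_5 to 1/(1 − a) = 1/(1 − (-220)) = 1/221. Expand this rational in ℤ_5: compute digits iteratively via d_i = x_i mod 5, x_{i+1} = (x_i − d_i)/5. The first 5 digits are (1, 1, 2, 1, 1).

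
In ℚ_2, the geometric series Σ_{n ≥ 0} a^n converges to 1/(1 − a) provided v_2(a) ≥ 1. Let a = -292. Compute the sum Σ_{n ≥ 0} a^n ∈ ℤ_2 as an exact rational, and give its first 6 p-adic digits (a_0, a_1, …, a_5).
Σ a^n = 1/(1 − a) = 1/293;  first 6 digits = (1, 0, 1, 1, 0, 1)

v_2(a) = 2 ≥ 1, so the series converges in ℤ_2 to 1/(1 − a) = 1/(1 − (-292)) = 1/293. Expand this rational in ℤ_2: compute digits iteratively via d_i = x_i mod 2, x_{i+1} = (x_i − d_i)/2. The first 6 digits are (1, 0, 1, 1, 0, 1).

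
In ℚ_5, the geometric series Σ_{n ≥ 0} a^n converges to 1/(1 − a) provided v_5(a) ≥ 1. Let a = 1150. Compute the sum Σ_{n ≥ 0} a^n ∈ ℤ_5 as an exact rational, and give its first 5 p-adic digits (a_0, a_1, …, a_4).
Σ a^n = 1/(1 − a) = -1/1149;  first 5 digits = (1, 0, 1, 4, 2)

v_5(a) = 2 ≥ 1, so the series converges in ℤ_5 to 1/(1 − a) = 1/(1 − 1150) = -1/1149. Expand this rational in ℤ_5: compute digits iteratively via d_i = x_i mod 5, x_{i+1} = (x_i − d_i)/5. The first 5 digits are (1, 0, 1, 4, 2).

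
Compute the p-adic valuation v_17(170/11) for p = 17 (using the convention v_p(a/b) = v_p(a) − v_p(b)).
v_17(170/11) = 1

Factor powers of 17 from the numerator and denominator of the reduced fraction: 170 = 17^1 · 10 and 11 = 17^0 · 11. Apply v_p(a/b) = v_p(a) − v_p(b): v_17(170/11) = 1 − 0 = 1.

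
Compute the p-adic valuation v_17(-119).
v_17(-119) = 1

v_17(n) is the largest exponent k such that 17^k divides n. Factor out: -119 = -17^1 · 7. (Sign doesn't affect v_p.) So v_17(-119) = 1.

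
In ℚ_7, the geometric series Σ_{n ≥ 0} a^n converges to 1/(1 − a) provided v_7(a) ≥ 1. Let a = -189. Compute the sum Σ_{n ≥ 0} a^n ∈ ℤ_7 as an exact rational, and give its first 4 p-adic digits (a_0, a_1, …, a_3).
Σ a^n = 1/(1 − a) = 1/190;  first 4 digits = (1, 1, 4, 6)

v_7(a) = 1 ≥ 1, so the series converges in ℤ_7 to 1/(1 − a) = 1/(1 − (-189)) = 1/190. Expand this rational in ℤ_7: compute digits iteratively via d_i = x_i mod 7, x_{i+1} = (x_i − d_i)/7. The first 4 digits are (1, 1, 4, 6).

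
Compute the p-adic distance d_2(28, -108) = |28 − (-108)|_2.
d_2(28, -108) = 1/8

Step 1 — x − y = 28 − (-108) = 136. Step 2 — v_2(136) = 3 (factor: 136 = (2^3 · 17); the sign does not affect v_p). Step 3 — |x − y|_2 = 2^{-3} = 1/8.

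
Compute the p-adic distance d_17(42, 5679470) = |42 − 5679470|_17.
d_17(42, 5679470) = 1/1419857

Step 1 — x − y = 42 − 5679470 = -5679428. Step 2 — v_17(-5679428) = 5 (factor: -5679428 = −(17^5 · 4); the sign does not affect v_p). Step 3 — |x − y|_17 = 17^{-5} = 1/1419857.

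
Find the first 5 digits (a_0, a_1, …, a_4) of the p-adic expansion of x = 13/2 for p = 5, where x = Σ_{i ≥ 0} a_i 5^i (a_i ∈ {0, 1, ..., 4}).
(a_0, …, a_4) = (4, 3, 2, 2, 2)

v_5(13/2) = 0 (numerator and denominator both coprime to 5), so x ∈ ℤ_5^×. Compute digits iteratively via a_i = x_i mod 5, x_{i+1} = (x_i − a_i)/5, with x_0 = x:
  x_0 = 13/2;  a_0 = 4;  x_1 = (x_0 − 4)/5 = 1/2
  x_1 = 1/2;  a_1 = 3;  x_2 = (x_1 − 3)/5 = -1/2
  x_2 = -1/2;  a_2 = 2;  x_3 = (x_2 − 2)/5 = -1/2
  x_3 = -1/2;  a_3 = 2;  x_4 = (x_3 − 2)/5 = -1/2
  x_4 = -1/2;  a_4 = 2;  x_5 = (x_4 − 2)/5 = -1/2
Digits: (4, 3, 2, 2, 2).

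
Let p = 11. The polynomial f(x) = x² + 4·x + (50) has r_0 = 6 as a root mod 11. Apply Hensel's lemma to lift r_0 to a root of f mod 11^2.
r_1 = 105 (mod 121)

Hensel: r_{i+1} = r_i − f(r_i)·(f′(r_i))^{-1} mod 11^{i+2}, f′(x) = 2x + 4. Iterate:
  r_0 = 6 (mod 11)
  r_1 = 105 (mod 121)
Final: r = 105 satisfies f(r) ≡ 0 mod 11^2.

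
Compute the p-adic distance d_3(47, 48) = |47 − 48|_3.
d_3(47, 48) = 1

Step 1 — x − y = 47 − 48 = -1. Step 2 — v_3(-1) = 0 (factor: -1 = −(3^0 · 1); the sign does not affect v_p). Step 3 — |x − y|_3 = 3^{0} = 1.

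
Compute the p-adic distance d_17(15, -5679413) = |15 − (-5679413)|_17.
d_17(15, -5679413) = 1/1419857

Step 1 — x − y = 15 − (-5679413) = 5679428. Step 2 — v_17(5679428) = 5 (factor: 5679428 = (17^5 · 4); the sign does not affect v_p). Step 3 — |x − y|_17 = 17^{-5} = 1/1419857.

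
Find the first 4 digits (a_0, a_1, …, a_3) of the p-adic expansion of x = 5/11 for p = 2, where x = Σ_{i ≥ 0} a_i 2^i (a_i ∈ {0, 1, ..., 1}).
(a_0, …, a_3) = (1, 1, 1, 1)

v_2(5/11) = 0 (numerator and denominator both coprime to 2), so x ∈ ℤ_2^×. Compute digits iteratively via a_i = x_i mod 2, x_{i+1} = (x_i − a_i)/2, with x_0 = x:
  x_0 = 5/11;  a_0 = 1;  x_1 = (x_0 − 1)/2 = -3/11
  x_1 = -3/11;  a_1 = 1;  x_2 = (x_1 − 1)/2 = -7/11
  x_2 = -7/11;  a_2 = 1;  x_3 = (x_2 − 1)/2 = -9/11
  x_3 = -9/11;  a_3 = 1;  x_4 = (x_3 − 1)/2 = -10/11
Digits: (1, 1, 1, 1).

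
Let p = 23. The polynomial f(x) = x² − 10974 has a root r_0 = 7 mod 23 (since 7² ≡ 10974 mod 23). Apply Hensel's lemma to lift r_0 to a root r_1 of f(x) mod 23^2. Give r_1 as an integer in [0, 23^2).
r_1 = 145 (mod 529)

Hensel's recurrence: r_{i+1} = r_i − f(r_i)·(f′(r_i))^{-1} mod 23^{i+2}, with f′(x) = 2x. Iterate:
  r_0 = 7 (mod 23)
  r_1 = 145 (mod 529)
Final: r_1 = 145, and one checks f(r_1) ≡ 0 mod 23^2.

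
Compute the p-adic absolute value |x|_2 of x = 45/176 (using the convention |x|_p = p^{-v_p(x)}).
|45/176|_2 = 16

Step 1 — compute v_2(x) by factoring powers of 2 out of the numerator and denominator: v_2(45/176) = -4. Step 2 — apply |x|_p = p^{-v_p(x)} = 2^{4} = 16.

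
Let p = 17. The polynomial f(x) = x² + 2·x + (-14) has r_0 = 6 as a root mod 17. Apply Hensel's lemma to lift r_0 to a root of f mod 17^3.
r_2 = 1944 (mod 4913)

Hensel: r_{i+1} = r_i − f(r_i)·(f′(r_i))^{-1} mod 17^{i+2}, f′(x) = 2x + 2. Iterate:
  r_0 = 6 (mod 17)
  r_1 = 210 (mod 289)
  r_2 = 1944 (mod 4913)
Final: r = 1944 satisfies f(r) ≡ 0 mod 17^3.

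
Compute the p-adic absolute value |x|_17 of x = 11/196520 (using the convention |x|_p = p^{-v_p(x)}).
|11/196520|_17 = 4913

Step 1 — compute v_17(x) by factoring powers of 17 out of the numerator and denominator: v_17(11/196520) = -3. Step 2 — apply |x|_p = p^{-v_p(x)} = 17^{3} = 4913.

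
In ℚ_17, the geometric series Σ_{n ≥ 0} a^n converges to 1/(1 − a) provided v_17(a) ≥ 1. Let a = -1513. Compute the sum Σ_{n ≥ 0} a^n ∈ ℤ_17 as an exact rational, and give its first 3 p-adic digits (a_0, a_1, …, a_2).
Σ a^n = 1/(1 − a) = 1/1514;  first 3 digits = (1, 13, 10)

v_17(a) = 1 ≥ 1, so the series converges in ℤ_17 to 1/(1 − a) = 1/(1 − (-1513)) = 1/1514. Expand this rational in ℤ_17: compute digits iteratively via d_i = x_i mod 17, x_{i+1} = (x_i − d_i)/17. The first 3 digits are (1, 13, 10).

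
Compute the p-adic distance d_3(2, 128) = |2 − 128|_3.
d_3(2, 128) = 1/9

Step 1 — x − y = 2 − 128 = -126. Step 2 — v_3(-126) = 2 (factor: -126 = −(3^2 · 14); the sign does not affect v_p). Step 3 — |x − y|_3 = 3^{-2} = 1/9.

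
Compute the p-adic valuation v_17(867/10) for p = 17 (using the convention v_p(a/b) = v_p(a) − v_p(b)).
v_17(867/10) = 2

Factor powers of 17 from the numerator and denominator of the reduced fraction: 867 = 17^2 · 3 and 10 = 17^0 · 10. Apply v_p(a/b) = v_p(a) − v_p(b): v_17(867/10) = 2 − 0 = 2.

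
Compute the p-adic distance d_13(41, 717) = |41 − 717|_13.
d_13(41, 717) = 1/169

Step 1 — x − y = 41 − 717 = -676. Step 2 — v_13(-676) = 2 (factor: -676 = −(13^2 · 4); the sign does not affect v_p). Step 3 — |x − y|_13 = 13^{-2} = 1/169.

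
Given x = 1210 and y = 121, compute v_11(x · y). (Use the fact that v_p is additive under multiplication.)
v_11(146410) = 4

v_p(x) = 2 (factor: 1210 = 11^2 · 10); v_p(y) = 2 (factor: 121 = 11^2 · 1). Additivity: v_p(xy) = v_p(x) + v_p(y) = 2 + 2 = 4. (Direct check: xy = 146410 = 11^4 · (10).)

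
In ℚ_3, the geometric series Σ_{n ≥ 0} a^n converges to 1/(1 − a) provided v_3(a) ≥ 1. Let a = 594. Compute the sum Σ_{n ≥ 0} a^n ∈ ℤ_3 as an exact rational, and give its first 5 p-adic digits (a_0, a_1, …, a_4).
Σ a^n = 1/(1 − a) = -1/593;  first 5 digits = (1, 0, 0, 1, 1)

v_3(a) = 3 ≥ 1, so the series converges in ℤ_3 to 1/(1 − a) = 1/(1 − 594) = -1/593. Expand this rational in ℤ_3: compute digits iteratively via d_i = x_i mod 3, x_{i+1} = (x_i − d_i)/3. The first 5 digits are (1, 0, 0, 1, 1).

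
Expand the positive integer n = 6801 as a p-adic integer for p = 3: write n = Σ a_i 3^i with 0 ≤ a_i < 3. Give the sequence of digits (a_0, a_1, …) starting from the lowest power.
(a_0, a_1, …) = (0, 2, 2, 2, 2, 0, 0, 0, 1)

Repeated division by 3 gives the digits low-to-high: 6801 = 2·3^1 + 2·3^2 + 2·3^3 + 2·3^4 + 1·3^8. Digit sequence: (0, 2, 2, 2, 2, 0, 0, 0, 1).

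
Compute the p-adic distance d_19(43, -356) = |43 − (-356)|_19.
d_19(43, -356) = 1/19

Step 1 — x − y = 43 − (-356) = 399. Step 2 — v_19(399) = 1 (factor: 399 = (19^1 · 21); the sign does not affect v_p). Step 3 — |x − y|_19 = 19^{-1} = 1/19.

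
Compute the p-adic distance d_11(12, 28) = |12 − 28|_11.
d_11(12, 28) = 1

Step 1 — x − y = 12 − 28 = -16. Step 2 — v_11(-16) = 0 (factor: -16 = −(11^0 · 16); the sign does not affect v_p). Step 3 — |x − y|_11 = 11^{0} = 1.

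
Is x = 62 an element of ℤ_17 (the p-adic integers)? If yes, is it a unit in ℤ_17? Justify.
x ∈ ℤ_17^× (unit); v_17(x) = 0

ℤ_17 = {x ∈ ℚ_17 : v_17(x) ≥ 0} and ℤ_17^× = {x ∈ ℤ_17 : v_17(x) = 0}. Here v_17(62) = v_17(num) − v_17(den) = 0; compare against these criteria.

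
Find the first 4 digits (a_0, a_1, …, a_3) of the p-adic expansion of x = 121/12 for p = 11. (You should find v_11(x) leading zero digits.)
(a_0, …, a_3) = (0, 0, 1, 10)

v_11(121/12) = 2, so a_0 = ... = a_1 = 0. Factor out: x = 11^2 · u with u = 1/12 a unit in ℤ_11. Expand u iteratively via a_{v+i} = u_i mod 11, u_{i+1} = (u_i − a_{v+i})/11:
  u_0 = 1/12;  a_2 = 1;  u_1 = (u_0 − 1)/11 = -1/12
  u_1 = -1/12;  a_3 = 10;  u_2 = (u_1 − 10)/11 = -11/12
Digits: (0, 0, 1, 10).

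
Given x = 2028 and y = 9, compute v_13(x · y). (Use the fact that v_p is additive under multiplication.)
v_13(18252) = 2

v_p(x) = 2 (factor: 2028 = 13^2 · 12); v_p(y) = 0 (factor: 9 = 13^0 · 9). Additivity: v_p(xy) = v_p(x) + v_p(y) = 2 + 0 = 2. (Direct check: xy = 18252 = 13^2 · (108).)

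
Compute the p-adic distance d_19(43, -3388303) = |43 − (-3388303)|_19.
d_19(43, -3388303) = 1/130321

Step 1 — x − y = 43 − (-3388303) = 3388346. Step 2 — v_19(3388346) = 4 (factor: 3388346 = (19^4 · 26); the sign does not affect v_p). Step 3 — |x − y|_19 = 19^{-4} = 1/130321.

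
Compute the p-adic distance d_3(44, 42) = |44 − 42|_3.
d_3(44, 42) = 1

Step 1 — x − y = 44 − 42 = 2. Step 2 — v_3(2) = 0 (factor: 2 = (3^0 · 2); the sign does not affect v_p). Step 3 — |x − y|_3 = 3^{0} = 1.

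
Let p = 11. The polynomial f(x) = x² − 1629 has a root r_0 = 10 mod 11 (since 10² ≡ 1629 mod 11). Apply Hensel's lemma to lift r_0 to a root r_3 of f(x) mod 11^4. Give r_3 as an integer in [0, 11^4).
r_3 = 4388 (mod 14641)

Hensel's recurrence: r_{i+1} = r_i − f(r_i)·(f′(r_i))^{-1} mod 11^{i+2}, with f′(x) = 2x. Iterate:
  r_0 = 10 (mod 11)
  r_1 = 32 (mod 121)
  r_2 = 395 (mod 1331)
  r_3 = 4388 (mod 14641)
Final: r_3 = 4388, and one checks f(r_3) ≡ 0 mod 11^4.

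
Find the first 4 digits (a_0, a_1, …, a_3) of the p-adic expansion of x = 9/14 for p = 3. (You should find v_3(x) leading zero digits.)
(a_0, …, a_3) = (0, 0, 2, 0)

v_3(9/14) = 2, so a_0 = ... = a_1 = 0. Factor out: x = 3^2 · u with u = 1/14 a unit in ℤ_3. Expand u iteratively via a_{v+i} = u_i mod 3, u_{i+1} = (u_i − a_{v+i})/3:
  u_0 = 1/14;  a_2 = 2;  u_1 = (u_0 − 2)/3 = -9/14
  u_1 = -9/14;  a_3 = 0;  u_2 = (u_1 − 0)/3 = -3/14
Digits: (0, 0, 2, 0).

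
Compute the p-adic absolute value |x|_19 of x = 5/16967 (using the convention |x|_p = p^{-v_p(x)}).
|5/16967|_19 = 361

Step 1 — compute v_19(x) by factoring powers of 19 out of the numerator and denominator: v_19(5/16967) = -2. Step 2 — apply |x|_p = p^{-v_p(x)} = 19^{2} = 361.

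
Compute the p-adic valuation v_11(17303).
v_11(17303) = 3

v_11(n) is the largest exponent k such that 11^k divides n. Factor out: 17303 = 11^3 · 13. (Sign doesn't affect v_p.) So v_11(17303) = 3.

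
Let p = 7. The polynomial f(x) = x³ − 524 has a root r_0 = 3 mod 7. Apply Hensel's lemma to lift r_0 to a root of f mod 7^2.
r_1 = 45 (mod 49)

Hensel: r_{i+1} = r_i − f(r_i)/f′(r_i) mod 7^{i+2}, where f′(x) = 3x². Iterate:
  r_0 = 3 (mod 7)
  r_1 = 45 (mod 49)
Final: r = 45 with f(r) ≡ 0 mod 7^2.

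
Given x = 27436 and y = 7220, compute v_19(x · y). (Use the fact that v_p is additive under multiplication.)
v_19(198087920) = 5

v_p(x) = 3 (factor: 27436 = 19^3 · 4); v_p(y) = 2 (factor: 7220 = 19^2 · 20). Additivity: v_p(xy) = v_p(x) + v_p(y) = 3 + 2 = 5. (Direct check: xy = 198087920 = 19^5 · (80).)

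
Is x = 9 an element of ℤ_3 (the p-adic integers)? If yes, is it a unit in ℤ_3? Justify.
x ∈ ℤ_3 but not a unit; v_3(x) = 2 > 0

ℤ_3 = {x ∈ ℚ_3 : v_3(x) ≥ 0} and ℤ_3^× = {x ∈ ℤ_3 : v_3(x) = 0}. Here v_3(9) = v_3(num) − v_3(den) = 2; compare against these criteria.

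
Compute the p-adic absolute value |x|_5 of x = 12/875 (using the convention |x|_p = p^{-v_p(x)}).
|12/875|_5 = 125

Step 1 — compute v_5(x) by factoring powers of 5 out of the numerator and denominator: v_5(12/875) = -3. Step 2 — apply |x|_p = p^{-v_p(x)} = 5^{3} = 125.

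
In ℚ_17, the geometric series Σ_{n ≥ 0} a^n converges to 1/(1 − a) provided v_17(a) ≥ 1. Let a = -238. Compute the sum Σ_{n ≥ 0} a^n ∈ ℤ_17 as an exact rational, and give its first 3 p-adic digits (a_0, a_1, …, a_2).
Σ a^n = 1/(1 − a) = 1/239;  first 3 digits = (1, 3, 8)

v_17(a) = 1 ≥ 1, so the series converges in ℤ_17 to 1/(1 − a) = 1/(1 − (-238)) = 1/239. Expand this rational in ℤ_17: compute digits iteratively via d_i = x_i mod 17, x_{i+1} = (x_i − d_i)/17. The first 3 digits are (1, 3, 8).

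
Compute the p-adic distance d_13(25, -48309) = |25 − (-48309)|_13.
d_13(25, -48309) = 1/2197

Step 1 — x − y = 25 − (-48309) = 48334. Step 2 — v_13(48334) = 3 (factor: 48334 = (13^3 · 22); the sign does not affect v_p). Step 3 — |x − y|_13 = 13^{-3} = 1/2197.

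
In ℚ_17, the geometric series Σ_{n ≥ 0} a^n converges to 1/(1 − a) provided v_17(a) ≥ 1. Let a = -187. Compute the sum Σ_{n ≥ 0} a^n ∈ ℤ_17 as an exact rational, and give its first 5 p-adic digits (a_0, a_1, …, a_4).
Σ a^n = 1/(1 − a) = 1/188;  first 5 digits = (1, 6, 1, 2, 11)

v_17(a) = 1 ≥ 1, so the series converges in ℤ_17 to 1/(1 − a) = 1/(1 − (-187)) = 1/188. Expand this rational in ℤ_17: compute digits iteratively via d_i = x_i mod 17, x_{i+1} = (x_i − d_i)/17. The first 5 digits are (1, 6, 1, 2, 11).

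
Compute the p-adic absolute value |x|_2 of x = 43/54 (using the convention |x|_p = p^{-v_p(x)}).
|43/54|_2 = 2

Step 1 — compute v_2(x) by factoring powers of 2 out of the numerator and denominator: v_2(43/54) = -1. Step 2 — apply |x|_p = p^{-v_p(x)} = 2^{1} = 2.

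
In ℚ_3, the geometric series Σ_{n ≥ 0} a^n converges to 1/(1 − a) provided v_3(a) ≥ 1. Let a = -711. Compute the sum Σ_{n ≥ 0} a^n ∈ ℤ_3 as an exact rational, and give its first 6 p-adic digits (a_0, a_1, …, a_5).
Σ a^n = 1/(1 − a) = 1/712;  first 6 digits = (1, 0, 2, 0, 1, 1)

v_3(a) = 2 ≥ 1, so the series converges in ℤ_3 to 1/(1 − a) = 1/(1 − (-711)) = 1/712. Expand this rational in ℤ_3: compute digits iteratively via d_i = x_i mod 3, x_{i+1} = (x_i − d_i)/3. The first 6 digits are (1, 0, 2, 0, 1, 1).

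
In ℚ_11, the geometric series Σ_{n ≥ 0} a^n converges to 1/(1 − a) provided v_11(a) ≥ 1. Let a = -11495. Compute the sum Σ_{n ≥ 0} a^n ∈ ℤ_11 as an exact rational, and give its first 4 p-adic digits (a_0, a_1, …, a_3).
Σ a^n = 1/(1 − a) = 1/11496;  first 4 digits = (1, 0, 4, 2)

v_11(a) = 2 ≥ 1, so the series converges in ℤ_11 to 1/(1 − a) = 1/(1 − (-11495)) = 1/11496. Expand this rational in ℤ_11: compute digits iteratively via d_i = x_i mod 11, x_{i+1} = (x_i − d_i)/11. The first 4 digits are (1, 0, 4, 2).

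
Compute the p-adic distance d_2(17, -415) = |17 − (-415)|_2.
d_2(17, -415) = 1/16

Step 1 — x − y = 17 − (-415) = 432. Step 2 — v_2(432) = 4 (factor: 432 = (2^4 · 27); the sign does not affect v_p). Step 3 — |x − y|_2 = 2^{-4} = 1/16.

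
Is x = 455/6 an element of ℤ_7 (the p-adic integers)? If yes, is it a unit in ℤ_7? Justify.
x ∈ ℤ_7 but not a unit; v_7(x) = 1 > 0

ℤ_7 = {x ∈ ℚ_7 : v_7(x) ≥ 0} and ℤ_7^× = {x ∈ ℤ_7 : v_7(x) = 0}. Here v_7(455/6) = v_7(num) − v_7(den) = 1; compare against these criteria.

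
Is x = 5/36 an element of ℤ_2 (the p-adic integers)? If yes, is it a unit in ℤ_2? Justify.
x ∉ ℤ_2 (v_2(x) = -2 < 0)

ℤ_2 = {x ∈ ℚ_2 : v_2(x) ≥ 0} and ℤ_2^× = {x ∈ ℤ_2 : v_2(x) = 0}. Here v_2(5/36) = v_2(num) − v_2(den) = -2; compare against these criteria.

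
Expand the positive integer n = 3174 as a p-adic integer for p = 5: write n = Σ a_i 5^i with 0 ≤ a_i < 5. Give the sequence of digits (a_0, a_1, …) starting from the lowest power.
(a_0, a_1, …) = (4, 4, 1, 0, 0, 1)

Repeated division by 5 gives the digits low-to-high: 3174 = 4 + 4·5^1 + 1·5^2 + 1·5^5. Digit sequence: (4, 4, 1, 0, 0, 1).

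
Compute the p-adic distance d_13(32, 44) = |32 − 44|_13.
d_13(32, 44) = 1

Step 1 — x − y = 32 − 44 = -12. Step 2 — v_13(-12) = 0 (factor: -12 = −(13^0 · 12); the sign does not affect v_p). Step 3 — |x − y|_13 = 13^{0} = 1.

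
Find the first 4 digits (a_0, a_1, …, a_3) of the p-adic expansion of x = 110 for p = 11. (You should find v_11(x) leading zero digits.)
(a_0, …, a_3) = (0, 10, 0, 0)

v_11(110) = 1, so a_0 = ... = a_0 = 0. Factor out: x = 11^1 · u with u = 10 a unit in ℤ_11. Expand u iteratively via a_{v+i} = u_i mod 11, u_{i+1} = (u_i − a_{v+i})/11:
  u_0 = 10;  a_1 = 10;  u_1 = (u_0 − 10)/11 = 0
  u_1 = 0;  a_2 = 0;  u_2 = (u_1 − 0)/11 = 0
  u_2 = 0;  a_3 = 0;  u_3 = (u_2 − 0)/11 = 0
Digits: (0, 10, 0, 0).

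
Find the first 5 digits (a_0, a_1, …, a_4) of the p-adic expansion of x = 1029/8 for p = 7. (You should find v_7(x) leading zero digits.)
(a_0, …, a_4) = (0, 0, 0, 3, 4)

v_7(1029/8) = 3, so a_0 = ... = a_2 = 0. Factor out: x = 7^3 · u with u = 3/8 a unit in ℤ_7. Expand u iteratively via a_{v+i} = u_i mod 7, u_{i+1} = (u_i − a_{v+i})/7:
  u_0 = 3/8;  a_3 = 3;  u_1 = (u_0 − 3)/7 = -3/8
  u_1 = -3/8;  a_4 = 4;  u_2 = (u_1 − 4)/7 = -5/8
Digits: (0, 0, 0, 3, 4).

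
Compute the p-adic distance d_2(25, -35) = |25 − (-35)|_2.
d_2(25, -35) = 1/4

Step 1 — x − y = 25 − (-35) = 60. Step 2 — v_2(60) = 2 (factor: 60 = (2^2 · 15); the sign does not affect v_p). Step 3 — |x − y|_2 = 2^{-2} = 1/4.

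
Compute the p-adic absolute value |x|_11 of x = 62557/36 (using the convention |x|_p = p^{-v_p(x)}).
|62557/36|_11 = 1/1331

Step 1 — compute v_11(x) by factoring powers of 11 out of the numerator and denominator: v_11(62557/36) = 3. Step 2 — apply |x|_p = p^{-v_p(x)} = 11^{-3} = 1/1331.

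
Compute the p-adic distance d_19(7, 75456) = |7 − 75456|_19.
d_19(7, 75456) = 1/6859

Step 1 — x − y = 7 − 75456 = -75449. Step 2 — v_19(-75449) = 3 (factor: -75449 = −(19^3 · 11); the sign does not affect v_p). Step 3 — |x − y|_19 = 19^{-3} = 1/6859.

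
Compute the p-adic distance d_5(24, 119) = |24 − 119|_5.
d_5(24, 119) = 1/5

Step 1 — x − y = 24 − 119 = -95. Step 2 — v_5(-95) = 1 (factor: -95 = −(5^1 · 19); the sign does not affect v_p). Step 3 — |x − y|_5 = 5^{-1} = 1/5.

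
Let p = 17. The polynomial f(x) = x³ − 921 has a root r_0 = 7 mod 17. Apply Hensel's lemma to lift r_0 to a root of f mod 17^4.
r_3 = 67055 (mod 83521)

Hensel: r_{i+1} = r_i − f(r_i)/f′(r_i) mod 17^{i+2}, where f′(x) = 3x². Iterate:
  r_0 = 7 (mod 17)
  r_1 = 7 (mod 289)
  r_2 = 3186 (mod 4913)
  r_3 = 67055 (mod 83521)
Final: r = 67055 with f(r) ≡ 0 mod 17^4.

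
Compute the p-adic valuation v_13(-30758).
v_13(-30758) = 3

v_13(n) is the largest exponent k such that 13^k divides n. Factor out: -30758 = -13^3 · 14. (Sign doesn't affect v_p.) So v_13(-30758) = 3.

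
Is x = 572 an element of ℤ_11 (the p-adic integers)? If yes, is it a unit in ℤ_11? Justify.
x ∈ ℤ_11 but not a unit; v_11(x) = 1 > 0

ℤ_11 = {x ∈ ℚ_11 : v_11(x) ≥ 0} and ℤ_11^× = {x ∈ ℤ_11 : v_11(x) = 0}. Here v_11(572) = v_11(num) − v_11(den) = 1; compare against these criteria.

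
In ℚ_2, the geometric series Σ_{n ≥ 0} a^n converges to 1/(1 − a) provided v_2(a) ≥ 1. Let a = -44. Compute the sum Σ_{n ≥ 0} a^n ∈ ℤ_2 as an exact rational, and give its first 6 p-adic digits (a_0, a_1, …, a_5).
Σ a^n = 1/(1 − a) = 1/45;  first 6 digits = (1, 0, 1, 0, 0, 1)

v_2(a) = 2 ≥ 1, so the series converges in ℤ_2 to 1/(1 − a) = 1/(1 − (-44)) = 1/45. Expand this rational in ℤ_2: compute digits iteratively via d_i = x_i mod 2, x_{i+1} = (x_i − d_i)/2. The first 6 digits are (1, 0, 1, 0, 0, 1).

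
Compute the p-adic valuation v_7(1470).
v_7(1470) = 2

v_7(n) is the largest exponent k such that 7^k divides n. Factor out: 1470 = 7^2 · 30. (Sign doesn't affect v_p.) So v_7(1470) = 2.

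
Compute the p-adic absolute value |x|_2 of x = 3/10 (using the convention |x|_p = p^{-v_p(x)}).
|3/10|_2 = 2

Step 1 — compute v_2(x) by factoring powers of 2 out of the numerator and denominator: v_2(3/10) = -1. Step 2 — apply |x|_p = p^{-v_p(x)} = 2^{1} = 2.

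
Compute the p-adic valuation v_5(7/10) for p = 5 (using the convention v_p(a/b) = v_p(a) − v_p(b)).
v_5(7/10) = -1

Factor powers of 5 from the numerator and denominator of the reduced fraction: 7 = 5^0 · 7 and 10 = 5^1 · 2. Apply v_p(a/b) = v_p(a) − v_p(b): v_5(7/10) = 0 − 1 = -1.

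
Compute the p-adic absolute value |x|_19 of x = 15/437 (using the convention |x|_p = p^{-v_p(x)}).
|15/437|_19 = 19

Step 1 — compute v_19(x) by factoring powers of 19 out of the numerator and denominator: v_19(15/437) = -1. Step 2 — apply |x|_p = p^{-v_p(x)} = 19^{1} = 19.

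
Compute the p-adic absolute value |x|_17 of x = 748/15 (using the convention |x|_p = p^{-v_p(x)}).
|748/15|_17 = 1/17

Step 1 — compute v_17(x) by factoring powers of 17 out of the numerator and denominator: v_17(748/15) = 1. Step 2 — apply |x|_p = p^{-v_p(x)} = 17^{-1} = 1/17.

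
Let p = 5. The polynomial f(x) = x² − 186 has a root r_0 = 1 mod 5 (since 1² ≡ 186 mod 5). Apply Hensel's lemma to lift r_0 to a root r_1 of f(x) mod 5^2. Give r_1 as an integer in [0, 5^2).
r_1 = 6 (mod 25)

Hensel's recurrence: r_{i+1} = r_i − f(r_i)·(f′(r_i))^{-1} mod 5^{i+2}, with f′(x) = 2x. Iterate:
  r_0 = 1 (mod 5)
  r_1 = 6 (mod 25)
Final: r_1 = 6, and one checks f(r_1) ≡ 0 mod 5^2.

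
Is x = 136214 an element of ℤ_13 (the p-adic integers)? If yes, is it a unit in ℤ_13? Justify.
x ∈ ℤ_13 but not a unit; v_13(x) = 3 > 0

ℤ_13 = {x ∈ ℚ_13 : v_13(x) ≥ 0} and ℤ_13^× = {x ∈ ℤ_13 : v_13(x) = 0}. Here v_13(136214) = v_13(num) − v_13(den) = 3; compare against these criteria.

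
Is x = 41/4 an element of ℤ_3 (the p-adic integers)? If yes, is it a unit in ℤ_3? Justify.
x ∈ ℤ_3^× (unit); v_3(x) = 0

ℤ_3 = {x ∈ ℚ_3 : v_3(x) ≥ 0} and ℤ_3^× = {x ∈ ℤ_3 : v_3(x) = 0}. Here v_3(41/4) = v_3(num) − v_3(den) = 0; compare against these criteria.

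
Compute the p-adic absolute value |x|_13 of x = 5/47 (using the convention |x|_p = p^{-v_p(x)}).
|5/47|_13 = 1

Step 1 — compute v_13(x) by factoring powers of 13 out of the numerator and denominator: v_13(5/47) = 0. Step 2 — apply |x|_p = p^{-v_p(x)} = 13^{0} = 1.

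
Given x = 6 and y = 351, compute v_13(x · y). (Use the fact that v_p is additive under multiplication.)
v_13(2106) = 1

v_p(x) = 0 (factor: 6 = 13^0 · 6); v_p(y) = 1 (factor: 351 = 13^1 · 27). Additivity: v_p(xy) = v_p(x) + v_p(y) = 0 + 1 = 1. (Direct check: xy = 2106 = 13^1 · (162).)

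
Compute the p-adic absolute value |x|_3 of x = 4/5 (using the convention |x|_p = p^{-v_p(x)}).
|4/5|_3 = 1

Step 1 — compute v_3(x) by factoring powers of 3 out of the numerator and denominator: v_3(4/5) = 0. Step 2 — apply |x|_p = p^{-v_p(x)} = 3^{0} = 1.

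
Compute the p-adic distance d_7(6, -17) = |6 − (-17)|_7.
d_7(6, -17) = 1

Step 1 — x − y = 6 − (-17) = 23. Step 2 — v_7(23) = 0 (factor: 23 = (7^0 · 23); the sign does not affect v_p). Step 3 — |x − y|_7 = 7^{0} = 1.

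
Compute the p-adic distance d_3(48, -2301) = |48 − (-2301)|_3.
d_3(48, -2301) = 1/81

Step 1 — x − y = 48 − (-2301) = 2349. Step 2 — v_3(2349) = 4 (factor: 2349 = (3^4 · 29); the sign does not affect v_p). Step 3 — |x − y|_3 = 3^{-4} = 1/81.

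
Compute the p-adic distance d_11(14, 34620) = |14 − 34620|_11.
d_11(14, 34620) = 1/1331

Step 1 — x − y = 14 − 34620 = -34606. Step 2 — v_11(-34606) = 3 (factor: -34606 = −(11^3 · 26); the sign does not affect v_p). Step 3 — |x − y|_11 = 11^{-3} = 1/1331.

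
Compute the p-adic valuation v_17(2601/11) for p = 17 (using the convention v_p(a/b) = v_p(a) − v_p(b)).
v_17(2601/11) = 2

Factor powers of 17 from the numerator and denominator of the reduced fraction: 2601 = 17^2 · 9 and 11 = 17^0 · 11. Apply v_p(a/b) = v_p(a) − v_p(b): v_17(2601/11) = 2 − 0 = 2.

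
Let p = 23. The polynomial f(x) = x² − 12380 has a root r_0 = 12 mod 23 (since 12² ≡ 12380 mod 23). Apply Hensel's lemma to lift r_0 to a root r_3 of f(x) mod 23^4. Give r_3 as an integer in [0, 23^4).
r_3 = 188405 (mod 279841)

Hensel's recurrence: r_{i+1} = r_i − f(r_i)·(f′(r_i))^{-1} mod 23^{i+2}, with f′(x) = 2x. Iterate:
  r_0 = 12 (mod 23)
  r_1 = 81 (mod 529)
  r_2 = 5900 (mod 12167)
  r_3 = 188405 (mod 279841)
Final: r_3 = 188405, and one checks f(r_3) ≡ 0 mod 23^4.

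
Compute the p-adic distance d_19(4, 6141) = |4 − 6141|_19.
d_19(4, 6141) = 1/361

Step 1 — x − y = 4 − 6141 = -6137. Step 2 — v_19(-6137) = 2 (factor: -6137 = −(19^2 · 17); the sign does not affect v_p). Step 3 — |x − y|_19 = 19^{-2} = 1/361.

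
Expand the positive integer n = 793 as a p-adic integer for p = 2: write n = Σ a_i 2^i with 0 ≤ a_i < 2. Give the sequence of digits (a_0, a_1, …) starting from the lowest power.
(a_0, a_1, …) = (1, 0, 0, 1, 1, 0, 0, 0, 1, 1)

Repeated division by 2 gives the digits low-to-high: 793 = 1 + 1·2^3 + 1·2^4 + 1·2^8 + 1·2^9. Digit sequence: (1, 0, 0, 1, 1, 0, 0, 0, 1, 1).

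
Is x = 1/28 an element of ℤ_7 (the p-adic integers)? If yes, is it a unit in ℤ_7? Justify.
x ∉ ℤ_7 (v_7(x) = -1 < 0)

ℤ_7 = {x ∈ ℚ_7 : v_7(x) ≥ 0} and ℤ_7^× = {x ∈ ℤ_7 : v_7(x) = 0}. Here v_7(1/28) = v_7(num) − v_7(den) = -1; compare against these criteria.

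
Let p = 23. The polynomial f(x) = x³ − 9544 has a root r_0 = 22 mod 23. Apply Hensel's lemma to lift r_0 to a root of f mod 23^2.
r_1 = 183 (mod 529)

Hensel: r_{i+1} = r_i − f(r_i)/f′(r_i) mod 23^{i+2}, where f′(x) = 3x². Iterate:
  r_0 = 22 (mod 23)
  r_1 = 183 (mod 529)
Final: r = 183 with f(r) ≡ 0 mod 23^2.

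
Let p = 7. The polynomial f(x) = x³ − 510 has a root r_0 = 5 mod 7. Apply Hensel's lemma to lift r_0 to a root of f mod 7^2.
r_1 = 33 (mod 49)

Hensel: r_{i+1} = r_i − f(r_i)/f′(r_i) mod 7^{i+2}, where f′(x) = 3x². Iterate:
  r_0 = 5 (mod 7)
  r_1 = 33 (mod 49)
Final: r = 33 with f(r) ≡ 0 mod 7^2.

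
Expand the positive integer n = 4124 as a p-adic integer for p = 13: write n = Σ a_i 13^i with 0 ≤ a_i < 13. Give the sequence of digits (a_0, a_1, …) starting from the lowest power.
(a_0, a_1, …) = (3, 5, 11, 1)

Repeated division by 13 gives the digits low-to-high: 4124 = 3 + 5·13^1 + 11·13^2 + 1·13^3. Digit sequence: (3, 5, 11, 1).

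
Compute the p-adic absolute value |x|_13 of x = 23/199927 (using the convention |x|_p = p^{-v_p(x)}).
|23/199927|_13 = 28561

Step 1 — compute v_13(x) by factoring powers of 13 out of the numerator and denominator: v_13(23/199927) = -4. Step 2 — apply |x|_p = p^{-v_p(x)} = 13^{4} = 28561.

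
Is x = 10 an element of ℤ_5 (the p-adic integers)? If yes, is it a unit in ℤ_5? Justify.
x ∈ ℤ_5 but not a unit; v_5(x) = 1 > 0

ℤ_5 = {x ∈ ℚ_5 : v_5(x) ≥ 0} and ℤ_5^× = {x ∈ ℤ_5 : v_5(x) = 0}. Here v_5(10) = v_5(num) − v_5(den) = 1; compare against these criteria.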